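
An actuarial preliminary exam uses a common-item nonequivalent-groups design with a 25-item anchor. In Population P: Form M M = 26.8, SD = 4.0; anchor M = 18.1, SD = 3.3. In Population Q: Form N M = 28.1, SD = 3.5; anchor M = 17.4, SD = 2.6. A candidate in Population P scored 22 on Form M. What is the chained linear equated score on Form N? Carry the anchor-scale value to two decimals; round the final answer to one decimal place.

23.7

Form M → anchor (Population P): v = (3.3/4.0)(22 − 26.8) + 18.1 = 14.14
anchor → Form N (Population Q): y = (3.5/2.6)(14.14 − 17.4) + 28.1 = 23.7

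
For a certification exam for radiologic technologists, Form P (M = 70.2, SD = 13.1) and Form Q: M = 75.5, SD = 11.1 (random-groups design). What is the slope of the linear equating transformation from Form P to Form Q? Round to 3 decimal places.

A = SD_Y / SD_X = 11.1 / 13.1 = 0.847

0.847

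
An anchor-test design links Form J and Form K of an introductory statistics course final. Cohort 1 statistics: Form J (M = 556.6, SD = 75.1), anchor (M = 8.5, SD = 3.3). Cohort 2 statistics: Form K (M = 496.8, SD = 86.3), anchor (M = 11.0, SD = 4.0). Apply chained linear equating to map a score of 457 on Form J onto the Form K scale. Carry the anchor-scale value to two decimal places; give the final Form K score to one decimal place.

Form J → anchor (Cohort 1): v = (3.3/75.1)(457 − 556.6) + 8.5 = 4.12
anchor → Form K (Cohort 2): y = (86.3/4.0)(4.12 − 11.0) + 496.8 = 348.4

348.4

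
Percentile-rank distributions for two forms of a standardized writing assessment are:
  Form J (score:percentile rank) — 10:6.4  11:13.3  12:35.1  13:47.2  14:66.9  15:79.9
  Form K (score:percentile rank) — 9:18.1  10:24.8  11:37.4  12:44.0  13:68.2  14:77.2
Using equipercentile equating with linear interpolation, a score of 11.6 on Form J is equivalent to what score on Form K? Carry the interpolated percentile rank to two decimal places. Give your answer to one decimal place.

10.1

PR of 11.6 on Form J: 13.3 + (11.6 − 11)/(12 − 11) × (35.1 − 13.3) = 26.38
On Form K, PR 26.38 falls between score 10 (PR 24.8) and 11 (PR 37.4).
Interpolate: 10 + (26.38 − 24.8)/(37.4 − 24.8) × (11 − 10) = 10.1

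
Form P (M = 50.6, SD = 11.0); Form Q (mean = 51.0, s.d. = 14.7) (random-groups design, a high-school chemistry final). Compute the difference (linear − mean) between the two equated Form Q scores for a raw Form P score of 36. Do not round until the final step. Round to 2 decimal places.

-4.91

Mean-equated: 36 + (51.0 − 50.6) = 36.40
Linear-equated: (14.7/11.0)(36 − 50.6) + 51.0 = 31.489
Difference = 31.489 − 36.40 = -4.91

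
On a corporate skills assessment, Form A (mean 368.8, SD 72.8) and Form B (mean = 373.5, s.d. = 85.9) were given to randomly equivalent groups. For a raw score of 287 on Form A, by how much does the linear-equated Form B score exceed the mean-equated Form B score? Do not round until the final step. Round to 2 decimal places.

-14.72

Mean-equated: 287 + (373.5 − 368.8) = 291.70
Linear-equated: (85.9/72.8)(287 − 368.8) + 373.5 = 276.980
Difference = 276.980 − 291.70 = -14.72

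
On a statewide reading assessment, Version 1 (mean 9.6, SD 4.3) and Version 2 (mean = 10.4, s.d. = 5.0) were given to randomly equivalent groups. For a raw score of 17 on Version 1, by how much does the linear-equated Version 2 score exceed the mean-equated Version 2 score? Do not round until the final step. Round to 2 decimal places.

Mean-equated: 17 + (10.4 − 9.6) = 17.80
Linear-equated: (5.0/4.3)(17 − 9.6) + 10.4 = 19.005
Difference = 19.005 − 17.80 = 1.20

1.20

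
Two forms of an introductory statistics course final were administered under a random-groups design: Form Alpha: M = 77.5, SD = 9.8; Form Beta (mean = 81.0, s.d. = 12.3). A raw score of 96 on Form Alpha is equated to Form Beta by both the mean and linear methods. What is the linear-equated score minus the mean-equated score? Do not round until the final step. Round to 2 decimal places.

4.72

Mean-equated: 96 + (81.0 − 77.5) = 99.50
Linear-equated: (12.3/9.8)(96 − 77.5) + 81.0 = 104.219
Difference = 104.219 − 99.50 = 4.72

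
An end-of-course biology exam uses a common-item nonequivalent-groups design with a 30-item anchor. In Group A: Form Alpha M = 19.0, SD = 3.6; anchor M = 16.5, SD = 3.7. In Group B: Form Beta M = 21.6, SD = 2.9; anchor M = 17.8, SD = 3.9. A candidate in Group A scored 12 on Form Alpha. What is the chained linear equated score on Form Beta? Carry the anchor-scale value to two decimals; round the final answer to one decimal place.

Form Alpha → anchor (Group A): v = (3.7/3.6)(12 − 19.0) + 16.5 = 9.31
anchor → Form Beta (Group B): y = (2.9/3.9)(9.31 − 17.8) + 21.6 = 15.3

15.3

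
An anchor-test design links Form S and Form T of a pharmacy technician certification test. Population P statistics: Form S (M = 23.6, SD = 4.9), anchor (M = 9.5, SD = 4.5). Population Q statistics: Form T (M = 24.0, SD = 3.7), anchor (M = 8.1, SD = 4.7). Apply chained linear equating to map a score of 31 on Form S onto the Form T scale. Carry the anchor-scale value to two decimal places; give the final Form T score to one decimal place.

30.5

Form S → anchor (Population P): v = (4.5/4.9)(31 − 23.6) + 9.5 = 16.30
anchor → Form T (Population Q): y = (3.7/4.7)(16.30 − 8.1) + 24.0 = 30.5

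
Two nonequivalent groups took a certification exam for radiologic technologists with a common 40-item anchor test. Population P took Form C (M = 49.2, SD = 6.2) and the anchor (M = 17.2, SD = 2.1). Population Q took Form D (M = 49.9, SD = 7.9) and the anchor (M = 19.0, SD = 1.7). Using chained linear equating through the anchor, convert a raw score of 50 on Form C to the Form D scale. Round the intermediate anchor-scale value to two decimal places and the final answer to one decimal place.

Form C → anchor (Population P): v = (2.1/6.2)(50 − 49.2) + 17.2 = 17.47
anchor → Form D (Population Q): y = (7.9/1.7)(17.47 − 19.0) + 49.9 = 42.8

42.8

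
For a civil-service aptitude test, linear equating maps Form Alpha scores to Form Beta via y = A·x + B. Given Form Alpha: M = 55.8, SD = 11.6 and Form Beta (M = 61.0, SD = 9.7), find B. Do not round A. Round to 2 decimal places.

A = SD_Y / SD_X = 9.7 / 11.6 = 0.836207
B = M_Y − A·M_X = 61.0 − 0.836207 × 55.8 = 14.34

14.34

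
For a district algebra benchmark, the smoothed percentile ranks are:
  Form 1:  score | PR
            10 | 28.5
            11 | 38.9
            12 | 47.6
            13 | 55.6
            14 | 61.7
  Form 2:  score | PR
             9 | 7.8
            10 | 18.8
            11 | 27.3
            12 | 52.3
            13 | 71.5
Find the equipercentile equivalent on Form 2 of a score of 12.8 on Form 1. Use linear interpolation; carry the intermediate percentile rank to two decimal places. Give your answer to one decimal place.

12.1

PR of 12.8 on Form 1: 47.6 + (12.8 − 12)/(13 − 12) × (55.6 − 47.6) = 54.00
On Form 2, PR 54.00 falls between score 12 (PR 52.3) and 13 (PR 71.5).
Interpolate: 12 + (54.00 − 52.3)/(71.5 − 52.3) × (13 − 12) = 12.1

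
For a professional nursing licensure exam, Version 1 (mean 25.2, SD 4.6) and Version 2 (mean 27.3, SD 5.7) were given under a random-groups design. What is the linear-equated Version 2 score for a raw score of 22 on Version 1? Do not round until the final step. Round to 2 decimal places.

Linear equating: y = (SD_Y/SD_X)(x − M_X) + M_Y
y = (5.7/4.6)(22 − 25.2) + 27.3
y = 1.239130 × -3.2 + 27.3 = -3.9652 + 27.3 = 23.33

23.33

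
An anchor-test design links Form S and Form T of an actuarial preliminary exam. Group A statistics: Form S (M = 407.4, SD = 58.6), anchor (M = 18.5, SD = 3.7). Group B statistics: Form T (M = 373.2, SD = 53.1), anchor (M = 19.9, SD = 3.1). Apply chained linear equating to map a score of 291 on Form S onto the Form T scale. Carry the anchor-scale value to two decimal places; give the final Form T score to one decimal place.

223.3

Form S → anchor (Group A): v = (3.7/58.6)(291 − 407.4) + 18.5 = 11.15
anchor → Form T (Group B): y = (53.1/3.1)(11.15 − 19.9) + 373.2 = 223.3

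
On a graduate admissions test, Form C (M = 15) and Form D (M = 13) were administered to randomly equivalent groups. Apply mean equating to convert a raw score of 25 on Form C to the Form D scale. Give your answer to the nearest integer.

Mean equating: y = x + (M_Y − M_X) = 25 + (13 − 15) = 23

23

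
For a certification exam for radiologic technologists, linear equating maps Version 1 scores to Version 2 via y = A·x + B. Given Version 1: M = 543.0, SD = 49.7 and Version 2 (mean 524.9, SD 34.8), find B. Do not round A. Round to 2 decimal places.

A = SD_Y / SD_X = 34.8 / 49.7 = 0.700201
B = M_Y − A·M_X = 524.9 − 0.700201 × 543.0 = 144.69

144.69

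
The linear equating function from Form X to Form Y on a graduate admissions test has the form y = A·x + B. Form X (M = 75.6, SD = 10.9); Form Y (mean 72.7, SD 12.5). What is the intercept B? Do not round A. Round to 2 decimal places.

-14.00

A = SD_Y / SD_X = 12.5 / 10.9 = 1.146789
B = M_Y − A·M_X = 72.7 − 1.146789 × 75.6 = -14.00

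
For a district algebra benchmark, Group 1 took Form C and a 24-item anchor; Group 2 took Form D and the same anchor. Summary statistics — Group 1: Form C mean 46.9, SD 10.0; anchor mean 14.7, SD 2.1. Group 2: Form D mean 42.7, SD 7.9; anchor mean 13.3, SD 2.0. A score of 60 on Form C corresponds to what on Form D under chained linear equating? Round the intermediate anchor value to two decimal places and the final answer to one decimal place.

Form C → anchor (Group 1): v = (2.1/10.0)(60 − 46.9) + 14.7 = 17.45
anchor → Form D (Group 2): y = (7.9/2.0)(17.45 − 13.3) + 42.7 = 59.1

59.1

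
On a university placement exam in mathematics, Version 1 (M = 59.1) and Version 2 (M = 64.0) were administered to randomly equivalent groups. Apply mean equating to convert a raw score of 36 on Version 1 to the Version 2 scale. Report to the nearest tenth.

Mean equating: y = x + (M_Y − M_X) = 36 + (64.0 − 59.1) = 40.9

40.9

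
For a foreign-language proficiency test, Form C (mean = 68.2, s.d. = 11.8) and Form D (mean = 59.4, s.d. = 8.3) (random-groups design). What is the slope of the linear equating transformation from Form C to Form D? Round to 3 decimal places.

A = SD_Y / SD_X = 8.3 / 11.8 = 0.703

0.703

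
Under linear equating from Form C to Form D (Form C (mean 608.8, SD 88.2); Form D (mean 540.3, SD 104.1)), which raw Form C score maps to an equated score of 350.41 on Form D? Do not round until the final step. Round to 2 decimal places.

447.91

Invert y = (SD_Y/SD_X)(x − M_X) + M_Y:
x = (SD_X/SD_Y)(y − M_Y) + M_X = (88.2/104.1)(350.41 − 540.3) + 608.8
x = 0.847262 × -189.890 + 608.8 = 447.91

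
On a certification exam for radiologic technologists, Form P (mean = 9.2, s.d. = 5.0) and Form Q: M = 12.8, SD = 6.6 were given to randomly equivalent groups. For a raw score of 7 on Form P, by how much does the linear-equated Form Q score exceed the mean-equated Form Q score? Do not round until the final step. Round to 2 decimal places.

Mean-equated: 7 + (12.8 − 9.2) = 10.60
Linear-equated: (6.6/5.0)(7 − 9.2) + 12.8 = 9.896
Difference = 9.896 − 10.60 = -0.70

-0.70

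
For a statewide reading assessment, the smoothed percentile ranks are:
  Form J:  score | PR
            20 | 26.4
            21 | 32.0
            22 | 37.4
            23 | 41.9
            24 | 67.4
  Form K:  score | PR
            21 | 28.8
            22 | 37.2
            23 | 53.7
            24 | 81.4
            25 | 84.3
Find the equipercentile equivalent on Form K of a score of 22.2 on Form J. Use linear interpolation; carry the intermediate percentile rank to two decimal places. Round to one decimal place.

PR of 22.2 on Form J: 37.4 + (22.2 − 22)/(23 − 22) × (41.9 − 37.4) = 38.30
On Form K, PR 38.30 falls between score 22 (PR 37.2) and 23 (PR 53.7).
Interpolate: 22 + (38.30 − 37.2)/(53.7 − 37.2) × (23 − 22) = 22.1

22.1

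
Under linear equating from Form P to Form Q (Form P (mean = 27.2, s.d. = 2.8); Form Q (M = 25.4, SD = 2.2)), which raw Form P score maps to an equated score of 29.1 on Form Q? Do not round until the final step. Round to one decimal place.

31.9

Invert y = (SD_Y/SD_X)(x − M_X) + M_Y:
x = (SD_X/SD_Y)(y − M_Y) + M_X = (2.8/2.2)(29.1 − 25.4) + 27.2
x = 1.272727 × 3.700 + 27.2 = 31.9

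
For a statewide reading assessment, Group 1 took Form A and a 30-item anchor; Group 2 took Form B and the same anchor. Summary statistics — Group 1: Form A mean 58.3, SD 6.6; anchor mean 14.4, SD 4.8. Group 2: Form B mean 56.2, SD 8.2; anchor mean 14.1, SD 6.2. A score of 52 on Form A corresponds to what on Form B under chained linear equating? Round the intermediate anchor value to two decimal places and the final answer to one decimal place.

50.5

Form A → anchor (Group 1): v = (4.8/6.6)(52 − 58.3) + 14.4 = 9.82
anchor → Form B (Group 2): y = (8.2/6.2)(9.82 − 14.1) + 56.2 = 50.5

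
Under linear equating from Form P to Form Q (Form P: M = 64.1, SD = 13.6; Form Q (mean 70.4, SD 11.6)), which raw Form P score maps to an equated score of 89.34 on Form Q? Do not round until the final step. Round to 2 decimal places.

86.31

Invert y = (SD_Y/SD_X)(x − M_X) + M_Y:
x = (SD_X/SD_Y)(y − M_Y) + M_X = (13.6/11.6)(89.34 − 70.4) + 64.1
x = 1.172414 × 18.940 + 64.1 = 86.31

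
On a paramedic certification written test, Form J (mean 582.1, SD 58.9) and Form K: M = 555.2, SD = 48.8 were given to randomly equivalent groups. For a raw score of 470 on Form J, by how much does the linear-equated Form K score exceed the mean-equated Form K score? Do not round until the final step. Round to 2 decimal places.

19.22

Mean-equated: 470 + (555.2 − 582.1) = 443.10
Linear-equated: (48.8/58.9)(470 − 582.1) + 555.2 = 462.323
Difference = 462.323 − 443.10 = 19.22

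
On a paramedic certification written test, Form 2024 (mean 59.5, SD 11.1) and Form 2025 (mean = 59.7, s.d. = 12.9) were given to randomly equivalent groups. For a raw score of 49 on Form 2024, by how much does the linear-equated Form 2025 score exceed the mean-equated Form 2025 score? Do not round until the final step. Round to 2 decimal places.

-1.70

Mean-equated: 49 + (59.7 − 59.5) = 49.20
Linear-equated: (12.9/11.1)(49 − 59.5) + 59.7 = 47.497
Difference = 47.497 − 49.20 = -1.70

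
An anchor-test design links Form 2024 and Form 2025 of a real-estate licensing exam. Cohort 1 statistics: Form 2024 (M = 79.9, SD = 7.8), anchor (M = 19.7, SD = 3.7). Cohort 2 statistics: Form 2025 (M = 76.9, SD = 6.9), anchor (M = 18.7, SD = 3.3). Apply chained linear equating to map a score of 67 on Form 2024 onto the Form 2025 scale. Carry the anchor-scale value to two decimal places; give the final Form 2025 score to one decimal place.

Form 2024 → anchor (Cohort 1): v = (3.7/7.8)(67 − 79.9) + 19.7 = 13.58
anchor → Form 2025 (Cohort 2): y = (6.9/3.3)(13.58 − 18.7) + 76.9 = 66.2

66.2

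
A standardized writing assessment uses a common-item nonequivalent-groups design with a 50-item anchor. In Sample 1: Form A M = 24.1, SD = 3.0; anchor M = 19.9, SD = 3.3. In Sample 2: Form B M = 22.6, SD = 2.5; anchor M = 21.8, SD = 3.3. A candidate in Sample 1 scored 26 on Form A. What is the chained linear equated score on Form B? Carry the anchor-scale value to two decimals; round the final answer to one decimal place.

22.7

Form A → anchor (Sample 1): v = (3.3/3.0)(26 − 24.1) + 19.9 = 21.99
anchor → Form B (Sample 2): y = (2.5/3.3)(21.99 − 21.8) + 22.6 = 22.7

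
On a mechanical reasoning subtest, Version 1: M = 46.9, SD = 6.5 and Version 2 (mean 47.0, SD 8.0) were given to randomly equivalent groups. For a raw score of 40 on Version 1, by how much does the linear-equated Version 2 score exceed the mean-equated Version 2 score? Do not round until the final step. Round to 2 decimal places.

Mean-equated: 40 + (47.0 − 46.9) = 40.10
Linear-equated: (8.0/6.5)(40 − 46.9) + 47.0 = 38.508
Difference = 38.508 − 40.10 = -1.59

-1.59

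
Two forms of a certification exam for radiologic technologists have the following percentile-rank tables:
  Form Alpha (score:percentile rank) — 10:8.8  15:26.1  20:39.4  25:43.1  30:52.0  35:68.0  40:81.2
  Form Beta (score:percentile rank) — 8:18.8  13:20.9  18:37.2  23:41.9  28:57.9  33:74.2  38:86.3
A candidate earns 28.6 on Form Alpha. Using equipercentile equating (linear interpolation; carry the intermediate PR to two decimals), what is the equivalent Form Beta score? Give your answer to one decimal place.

25.4

PR of 28.6 on Form Alpha: 43.1 + (28.6 − 25)/(30 − 25) × (52.0 − 43.1) = 49.51
On Form Beta, PR 49.51 falls between score 23 (PR 41.9) and 28 (PR 57.9).
Interpolate: 23 + (49.51 − 41.9)/(57.9 − 41.9) × (28 − 23) = 25.4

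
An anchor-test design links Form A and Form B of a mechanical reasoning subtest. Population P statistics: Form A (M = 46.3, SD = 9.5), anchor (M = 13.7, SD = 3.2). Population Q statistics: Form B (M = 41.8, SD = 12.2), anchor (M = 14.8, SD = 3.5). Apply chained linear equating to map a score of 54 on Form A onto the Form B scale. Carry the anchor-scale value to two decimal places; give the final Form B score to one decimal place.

47.0

Form A → anchor (Population P): v = (3.2/9.5)(54 − 46.3) + 13.7 = 16.29
anchor → Form B (Population Q): y = (12.2/3.5)(16.29 − 14.8) + 41.8 = 47.0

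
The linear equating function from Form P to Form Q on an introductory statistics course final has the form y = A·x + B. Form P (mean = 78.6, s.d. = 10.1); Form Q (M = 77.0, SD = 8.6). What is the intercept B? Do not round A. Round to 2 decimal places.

A = SD_Y / SD_X = 8.6 / 10.1 = 0.851485
B = M_Y − A·M_X = 77.0 − 0.851485 × 78.6 = 10.07

10.07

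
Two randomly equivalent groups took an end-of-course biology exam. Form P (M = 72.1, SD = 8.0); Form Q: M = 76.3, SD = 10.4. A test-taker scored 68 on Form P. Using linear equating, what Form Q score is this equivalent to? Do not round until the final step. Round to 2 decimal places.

Linear equating: y = (SD_Y/SD_X)(x − M_X) + M_Y
y = (10.4/8.0)(68 − 72.1) + 76.3
y = 1.300000 × -4.1 + 76.3 = -5.3300 + 76.3 = 70.97

70.97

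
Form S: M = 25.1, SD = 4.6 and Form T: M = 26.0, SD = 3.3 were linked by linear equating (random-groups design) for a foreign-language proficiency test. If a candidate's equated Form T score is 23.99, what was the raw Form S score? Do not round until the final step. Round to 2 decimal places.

Invert y = (SD_Y/SD_X)(x − M_X) + M_Y:
x = (SD_X/SD_Y)(y − M_Y) + M_X = (4.6/3.3)(23.99 − 26.0) + 25.1
x = 1.393939 × -2.010 + 25.1 = 22.30

22.30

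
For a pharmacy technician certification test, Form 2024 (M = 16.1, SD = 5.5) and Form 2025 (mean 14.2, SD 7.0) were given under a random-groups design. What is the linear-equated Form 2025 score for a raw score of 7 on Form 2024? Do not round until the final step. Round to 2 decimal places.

2.62

Linear equating: y = (SD_Y/SD_X)(x − M_X) + M_Y
y = (7.0/5.5)(7 − 16.1) + 14.2
y = 1.272727 × -9.1 + 14.2 = -11.5818 + 14.2 = 2.62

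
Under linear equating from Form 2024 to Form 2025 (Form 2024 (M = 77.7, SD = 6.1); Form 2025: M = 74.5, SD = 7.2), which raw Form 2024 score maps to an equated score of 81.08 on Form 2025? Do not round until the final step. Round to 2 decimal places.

83.27

Invert y = (SD_Y/SD_X)(x − M_X) + M_Y:
x = (SD_X/SD_Y)(y − M_Y) + M_X = (6.1/7.2)(81.08 − 74.5) + 77.7
x = 0.847222 × 6.580 + 77.7 = 83.27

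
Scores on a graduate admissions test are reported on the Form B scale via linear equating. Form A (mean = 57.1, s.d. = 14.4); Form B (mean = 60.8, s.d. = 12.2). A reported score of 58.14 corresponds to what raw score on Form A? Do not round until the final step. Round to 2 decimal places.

53.96

Invert y = (SD_Y/SD_X)(x − M_X) + M_Y:
x = (SD_X/SD_Y)(y − M_Y) + M_X = (14.4/12.2)(58.14 − 60.8) + 57.1
x = 1.180328 × -2.660 + 57.1 = 53.96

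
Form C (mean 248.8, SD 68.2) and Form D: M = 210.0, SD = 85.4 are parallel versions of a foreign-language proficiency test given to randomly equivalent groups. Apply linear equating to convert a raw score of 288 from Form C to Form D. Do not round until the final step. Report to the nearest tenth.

259.1

Linear equating: y = (SD_Y/SD_X)(x − M_X) + M_Y
y = (85.4/68.2)(288 − 248.8) + 210.0
y = 1.252199 × 39.2 + 210.0 = 49.0862 + 210.0 = 259.1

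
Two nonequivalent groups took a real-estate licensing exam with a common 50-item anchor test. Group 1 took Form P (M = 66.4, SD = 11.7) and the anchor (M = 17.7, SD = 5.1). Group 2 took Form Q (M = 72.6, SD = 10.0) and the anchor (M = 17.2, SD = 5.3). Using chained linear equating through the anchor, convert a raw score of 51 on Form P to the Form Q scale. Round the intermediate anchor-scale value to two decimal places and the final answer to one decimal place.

Form P → anchor (Group 1): v = (5.1/11.7)(51 − 66.4) + 17.7 = 10.99
anchor → Form Q (Group 2): y = (10.0/5.3)(10.99 − 17.2) + 72.6 = 60.9

60.9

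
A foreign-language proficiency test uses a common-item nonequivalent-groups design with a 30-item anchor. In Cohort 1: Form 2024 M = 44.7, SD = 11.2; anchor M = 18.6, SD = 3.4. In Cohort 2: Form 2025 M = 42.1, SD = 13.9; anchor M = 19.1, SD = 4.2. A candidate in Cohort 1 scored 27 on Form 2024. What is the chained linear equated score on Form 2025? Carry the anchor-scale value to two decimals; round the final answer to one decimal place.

22.7

Form 2024 → anchor (Cohort 1): v = (3.4/11.2)(27 − 44.7) + 18.6 = 13.23
anchor → Form 2025 (Cohort 2): y = (13.9/4.2)(13.23 − 19.1) + 42.1 = 22.7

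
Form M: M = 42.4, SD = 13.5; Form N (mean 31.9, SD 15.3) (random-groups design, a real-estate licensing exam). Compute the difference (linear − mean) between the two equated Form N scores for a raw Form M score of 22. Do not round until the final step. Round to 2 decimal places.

-2.72

Mean-equated: 22 + (31.9 − 42.4) = 11.50
Linear-equated: (15.3/13.5)(22 − 42.4) + 31.9 = 8.780
Difference = 8.780 − 11.50 = -2.72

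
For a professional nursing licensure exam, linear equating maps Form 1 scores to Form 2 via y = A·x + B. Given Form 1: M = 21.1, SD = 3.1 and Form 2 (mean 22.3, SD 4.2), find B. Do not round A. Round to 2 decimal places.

A = SD_Y / SD_X = 4.2 / 3.1 = 1.354839
B = M_Y − A·M_X = 22.3 − 1.354839 × 21.1 = -6.29

-6.29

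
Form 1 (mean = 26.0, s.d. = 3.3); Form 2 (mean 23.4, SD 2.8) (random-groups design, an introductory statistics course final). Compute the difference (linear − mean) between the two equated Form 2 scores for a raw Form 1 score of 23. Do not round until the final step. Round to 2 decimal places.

0.45

Mean-equated: 23 + (23.4 − 26.0) = 20.40
Linear-equated: (2.8/3.3)(23 − 26.0) + 23.4 = 20.855
Difference = 20.855 − 20.40 = 0.45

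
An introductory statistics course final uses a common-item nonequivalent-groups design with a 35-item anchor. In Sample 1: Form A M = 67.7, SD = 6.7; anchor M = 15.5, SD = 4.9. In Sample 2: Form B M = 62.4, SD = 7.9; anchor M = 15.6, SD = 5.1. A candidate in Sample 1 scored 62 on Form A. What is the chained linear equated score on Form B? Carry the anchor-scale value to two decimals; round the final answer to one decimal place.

Form A → anchor (Sample 1): v = (4.9/6.7)(62 − 67.7) + 15.5 = 11.33
anchor → Form B (Sample 2): y = (7.9/5.1)(11.33 − 15.6) + 62.4 = 55.8

55.8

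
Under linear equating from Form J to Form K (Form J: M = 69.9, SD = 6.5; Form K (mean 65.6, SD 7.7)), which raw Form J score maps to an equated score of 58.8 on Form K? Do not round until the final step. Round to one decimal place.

64.2

Invert y = (SD_Y/SD_X)(x − M_X) + M_Y:
x = (SD_X/SD_Y)(y − M_Y) + M_X = (6.5/7.7)(58.8 − 65.6) + 69.9
x = 0.844156 × -6.800 + 69.9 = 64.2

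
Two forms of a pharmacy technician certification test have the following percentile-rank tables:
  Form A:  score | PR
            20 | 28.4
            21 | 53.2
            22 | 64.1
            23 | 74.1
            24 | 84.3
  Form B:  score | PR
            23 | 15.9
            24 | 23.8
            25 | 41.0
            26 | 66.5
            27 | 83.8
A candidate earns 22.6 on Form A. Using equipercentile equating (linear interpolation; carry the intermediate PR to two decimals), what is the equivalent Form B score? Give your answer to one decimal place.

PR of 22.6 on Form A: 64.1 + (22.6 − 22)/(23 − 22) × (74.1 − 64.1) = 70.10
On Form B, PR 70.10 falls between score 26 (PR 66.5) and 27 (PR 83.8).
Interpolate: 26 + (70.10 − 66.5)/(83.8 − 66.5) × (27 − 26) = 26.2

26.2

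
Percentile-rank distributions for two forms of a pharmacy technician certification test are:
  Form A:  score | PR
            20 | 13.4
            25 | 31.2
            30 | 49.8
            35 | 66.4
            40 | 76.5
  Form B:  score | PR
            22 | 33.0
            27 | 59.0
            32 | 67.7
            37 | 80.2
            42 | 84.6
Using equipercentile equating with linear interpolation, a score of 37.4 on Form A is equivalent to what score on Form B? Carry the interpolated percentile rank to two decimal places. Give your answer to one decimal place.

33.4

PR of 37.4 on Form A: 66.4 + (37.4 − 35)/(40 − 35) × (76.5 − 66.4) = 71.25
On Form B, PR 71.25 falls between score 32 (PR 67.7) and 37 (PR 80.2).
Interpolate: 32 + (71.25 − 67.7)/(80.2 − 67.7) × (37 − 32) = 33.4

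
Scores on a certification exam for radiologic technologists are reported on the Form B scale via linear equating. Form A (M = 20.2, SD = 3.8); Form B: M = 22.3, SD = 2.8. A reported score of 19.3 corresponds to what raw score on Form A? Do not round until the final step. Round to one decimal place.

Invert y = (SD_Y/SD_X)(x − M_X) + M_Y:
x = (SD_X/SD_Y)(y − M_Y) + M_X = (3.8/2.8)(19.3 − 22.3) + 20.2
x = 1.357143 × -3.000 + 20.2 = 16.1

16.1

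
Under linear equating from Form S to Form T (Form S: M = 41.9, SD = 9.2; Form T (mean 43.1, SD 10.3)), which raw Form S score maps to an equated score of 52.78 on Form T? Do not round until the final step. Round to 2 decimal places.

50.55

Invert y = (SD_Y/SD_X)(x − M_X) + M_Y:
x = (SD_X/SD_Y)(y − M_Y) + M_X = (9.2/10.3)(52.78 − 43.1) + 41.9
x = 0.893204 × 9.680 + 41.9 = 50.55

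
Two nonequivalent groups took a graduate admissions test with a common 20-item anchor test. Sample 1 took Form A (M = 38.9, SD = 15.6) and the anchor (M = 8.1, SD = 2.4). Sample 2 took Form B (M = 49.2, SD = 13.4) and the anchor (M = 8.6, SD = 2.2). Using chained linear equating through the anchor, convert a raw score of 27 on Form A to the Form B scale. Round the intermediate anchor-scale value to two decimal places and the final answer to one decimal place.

35.0

Form A → anchor (Sample 1): v = (2.4/15.6)(27 − 38.9) + 8.1 = 6.27
anchor → Form B (Sample 2): y = (13.4/2.2)(6.27 − 8.6) + 49.2 = 35.0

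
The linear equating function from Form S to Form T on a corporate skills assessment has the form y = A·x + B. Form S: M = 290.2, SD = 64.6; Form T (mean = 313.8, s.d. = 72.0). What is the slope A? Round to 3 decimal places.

A = SD_Y / SD_X = 72.0 / 64.6 = 1.115

1.115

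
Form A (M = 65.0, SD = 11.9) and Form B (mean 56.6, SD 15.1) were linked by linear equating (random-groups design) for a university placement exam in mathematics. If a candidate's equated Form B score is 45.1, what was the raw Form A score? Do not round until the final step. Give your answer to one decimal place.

Invert y = (SD_Y/SD_X)(x − M_X) + M_Y:
x = (SD_X/SD_Y)(y − M_Y) + M_X = (11.9/15.1)(45.1 − 56.6) + 65.0
x = 0.788079 × -11.500 + 65.0 = 55.9

55.9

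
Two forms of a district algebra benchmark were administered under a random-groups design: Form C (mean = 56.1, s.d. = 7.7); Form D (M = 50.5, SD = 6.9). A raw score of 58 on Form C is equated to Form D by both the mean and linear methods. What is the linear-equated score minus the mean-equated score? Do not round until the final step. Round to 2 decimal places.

-0.20

Mean-equated: 58 + (50.5 − 56.1) = 52.40
Linear-equated: (6.9/7.7)(58 − 56.1) + 50.5 = 52.203
Difference = 52.203 − 52.40 = -0.20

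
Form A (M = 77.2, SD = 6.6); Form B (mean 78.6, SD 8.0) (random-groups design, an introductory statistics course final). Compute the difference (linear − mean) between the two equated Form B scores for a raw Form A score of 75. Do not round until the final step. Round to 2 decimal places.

-0.47

Mean-equated: 75 + (78.6 − 77.2) = 76.40
Linear-equated: (8.0/6.6)(75 − 77.2) + 78.6 = 75.933
Difference = 75.933 − 76.40 = -0.47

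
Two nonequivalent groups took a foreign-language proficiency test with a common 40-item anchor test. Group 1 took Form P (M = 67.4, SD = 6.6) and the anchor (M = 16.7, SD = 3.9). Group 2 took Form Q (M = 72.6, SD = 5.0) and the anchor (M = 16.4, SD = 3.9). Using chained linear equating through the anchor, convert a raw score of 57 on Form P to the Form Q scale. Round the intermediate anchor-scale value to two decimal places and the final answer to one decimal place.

65.1

Form P → anchor (Group 1): v = (3.9/6.6)(57 − 67.4) + 16.7 = 10.55
anchor → Form Q (Group 2): y = (5.0/3.9)(10.55 − 16.4) + 72.6 = 65.1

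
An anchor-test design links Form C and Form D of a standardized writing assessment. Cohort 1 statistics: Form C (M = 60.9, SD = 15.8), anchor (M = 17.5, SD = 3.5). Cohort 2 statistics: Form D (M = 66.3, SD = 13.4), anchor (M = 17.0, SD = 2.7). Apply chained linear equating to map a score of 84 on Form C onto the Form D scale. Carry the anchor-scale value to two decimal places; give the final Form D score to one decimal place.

94.2

Form C → anchor (Cohort 1): v = (3.5/15.8)(84 − 60.9) + 17.5 = 22.62
anchor → Form D (Cohort 2): y = (13.4/2.7)(22.62 − 17.0) + 66.3 = 94.2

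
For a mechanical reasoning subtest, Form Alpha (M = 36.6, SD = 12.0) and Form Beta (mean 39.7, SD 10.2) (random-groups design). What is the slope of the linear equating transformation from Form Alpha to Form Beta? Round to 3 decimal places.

A = SD_Y / SD_X = 10.2 / 12.0 = 0.850

0.850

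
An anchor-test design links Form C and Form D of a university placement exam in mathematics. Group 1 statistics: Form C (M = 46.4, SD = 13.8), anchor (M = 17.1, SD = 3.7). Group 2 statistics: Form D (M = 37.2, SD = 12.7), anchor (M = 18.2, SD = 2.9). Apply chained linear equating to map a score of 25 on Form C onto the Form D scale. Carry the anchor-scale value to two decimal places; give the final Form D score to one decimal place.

7.2

Form C → anchor (Group 1): v = (3.7/13.8)(25 − 46.4) + 17.1 = 11.36
anchor → Form D (Group 2): y = (12.7/2.9)(11.36 − 18.2) + 37.2 = 7.2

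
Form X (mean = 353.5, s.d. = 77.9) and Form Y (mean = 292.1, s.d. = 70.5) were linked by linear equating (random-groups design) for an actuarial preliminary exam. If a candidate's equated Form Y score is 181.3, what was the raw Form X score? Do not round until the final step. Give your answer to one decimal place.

Invert y = (SD_Y/SD_X)(x − M_X) + M_Y:
x = (SD_X/SD_Y)(y − M_Y) + M_X = (77.9/70.5)(181.3 − 292.1) + 353.5
x = 1.104965 × -110.800 + 353.5 = 231.1

231.1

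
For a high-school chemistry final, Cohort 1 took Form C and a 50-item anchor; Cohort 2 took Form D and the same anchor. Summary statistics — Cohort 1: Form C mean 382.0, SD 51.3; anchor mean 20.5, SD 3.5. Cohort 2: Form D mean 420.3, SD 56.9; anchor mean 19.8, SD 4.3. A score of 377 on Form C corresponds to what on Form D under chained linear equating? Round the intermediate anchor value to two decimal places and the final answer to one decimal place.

425.1

Form C → anchor (Cohort 1): v = (3.5/51.3)(377 − 382.0) + 20.5 = 20.16
anchor → Form D (Cohort 2): y = (56.9/4.3)(20.16 − 19.8) + 420.3 = 425.1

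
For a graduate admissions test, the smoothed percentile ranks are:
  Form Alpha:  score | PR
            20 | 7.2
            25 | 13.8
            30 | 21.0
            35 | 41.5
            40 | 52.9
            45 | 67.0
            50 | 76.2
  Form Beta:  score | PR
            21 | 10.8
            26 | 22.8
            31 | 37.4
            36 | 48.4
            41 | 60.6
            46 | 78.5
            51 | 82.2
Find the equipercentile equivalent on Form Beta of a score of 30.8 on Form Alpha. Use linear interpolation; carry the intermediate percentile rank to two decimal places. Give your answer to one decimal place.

26.5

PR of 30.8 on Form Alpha: 21.0 + (30.8 − 30)/(35 − 30) × (41.5 − 21.0) = 24.28
On Form Beta, PR 24.28 falls between score 26 (PR 22.8) and 31 (PR 37.4).
Interpolate: 26 + (24.28 − 22.8)/(37.4 − 22.8) × (31 − 26) = 26.5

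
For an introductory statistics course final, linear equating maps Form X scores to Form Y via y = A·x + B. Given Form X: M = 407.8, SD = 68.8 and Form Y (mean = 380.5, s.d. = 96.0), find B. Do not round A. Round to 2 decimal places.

A = SD_Y / SD_X = 96.0 / 68.8 = 1.395349
B = M_Y − A·M_X = 380.5 − 1.395349 × 407.8 = -188.52

-188.52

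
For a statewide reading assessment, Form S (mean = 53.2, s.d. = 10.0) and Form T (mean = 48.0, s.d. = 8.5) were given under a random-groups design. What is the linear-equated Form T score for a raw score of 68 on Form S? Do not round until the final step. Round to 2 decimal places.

60.58

Linear equating: y = (SD_Y/SD_X)(x − M_X) + M_Y
y = (8.5/10.0)(68 − 53.2) + 48.0
y = 0.850000 × 14.8 + 48.0 = 12.5800 + 48.0 = 60.58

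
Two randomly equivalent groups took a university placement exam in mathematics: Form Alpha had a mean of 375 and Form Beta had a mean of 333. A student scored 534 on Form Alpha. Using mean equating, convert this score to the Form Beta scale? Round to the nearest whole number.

Mean equating: y = x + (M_Y − M_X) = 534 + (333 − 375) = 492

492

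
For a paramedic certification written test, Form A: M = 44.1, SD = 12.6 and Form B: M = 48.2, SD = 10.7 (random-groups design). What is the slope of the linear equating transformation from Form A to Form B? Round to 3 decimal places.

A = SD_Y / SD_X = 10.7 / 12.6 = 0.849

0.849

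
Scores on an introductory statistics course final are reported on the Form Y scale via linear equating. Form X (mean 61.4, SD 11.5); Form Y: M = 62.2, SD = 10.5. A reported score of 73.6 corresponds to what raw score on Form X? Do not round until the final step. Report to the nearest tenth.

73.9

Invert y = (SD_Y/SD_X)(x − M_X) + M_Y:
x = (SD_X/SD_Y)(y − M_Y) + M_X = (11.5/10.5)(73.6 − 62.2) + 61.4
x = 1.095238 × 11.400 + 61.4 = 73.9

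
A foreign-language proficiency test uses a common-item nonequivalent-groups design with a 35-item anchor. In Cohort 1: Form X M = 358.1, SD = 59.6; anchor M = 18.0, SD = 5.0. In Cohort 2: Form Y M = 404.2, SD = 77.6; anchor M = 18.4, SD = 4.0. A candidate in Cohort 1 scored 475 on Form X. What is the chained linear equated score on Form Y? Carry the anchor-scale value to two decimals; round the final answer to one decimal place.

Form X → anchor (Cohort 1): v = (5.0/59.6)(475 − 358.1) + 18.0 = 27.81
anchor → Form Y (Cohort 2): y = (77.6/4.0)(27.81 − 18.4) + 404.2 = 586.8

586.8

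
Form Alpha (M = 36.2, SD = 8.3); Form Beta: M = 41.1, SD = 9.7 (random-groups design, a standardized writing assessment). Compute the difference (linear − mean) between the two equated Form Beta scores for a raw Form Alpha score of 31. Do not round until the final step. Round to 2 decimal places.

-0.88

Mean-equated: 31 + (41.1 − 36.2) = 35.90
Linear-equated: (9.7/8.3)(31 − 36.2) + 41.1 = 35.023
Difference = 35.023 − 35.90 = -0.88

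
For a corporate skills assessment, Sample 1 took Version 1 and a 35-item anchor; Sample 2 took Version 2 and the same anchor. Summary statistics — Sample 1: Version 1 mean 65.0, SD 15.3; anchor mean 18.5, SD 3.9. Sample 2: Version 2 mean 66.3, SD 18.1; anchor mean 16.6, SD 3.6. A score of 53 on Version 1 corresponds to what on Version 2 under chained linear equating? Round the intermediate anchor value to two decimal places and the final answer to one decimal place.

60.5

Version 1 → anchor (Sample 1): v = (3.9/15.3)(53 − 65.0) + 18.5 = 15.44
anchor → Version 2 (Sample 2): y = (18.1/3.6)(15.44 − 16.6) + 66.3 = 60.5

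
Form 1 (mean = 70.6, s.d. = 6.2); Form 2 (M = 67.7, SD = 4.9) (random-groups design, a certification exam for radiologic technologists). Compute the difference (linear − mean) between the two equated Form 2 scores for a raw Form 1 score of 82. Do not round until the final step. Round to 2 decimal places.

-2.39

Mean-equated: 82 + (67.7 − 70.6) = 79.10
Linear-equated: (4.9/6.2)(82 − 70.6) + 67.7 = 76.710
Difference = 76.710 − 79.10 = -2.39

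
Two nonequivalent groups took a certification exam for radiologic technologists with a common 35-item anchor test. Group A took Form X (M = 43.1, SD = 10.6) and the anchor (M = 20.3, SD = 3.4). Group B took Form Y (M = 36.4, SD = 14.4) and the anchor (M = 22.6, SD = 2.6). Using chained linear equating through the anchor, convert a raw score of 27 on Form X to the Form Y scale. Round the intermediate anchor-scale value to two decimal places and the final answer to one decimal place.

Form X → anchor (Group A): v = (3.4/10.6)(27 − 43.1) + 20.3 = 15.14
anchor → Form Y (Group B): y = (14.4/2.6)(15.14 − 22.6) + 36.4 = -4.9

-4.9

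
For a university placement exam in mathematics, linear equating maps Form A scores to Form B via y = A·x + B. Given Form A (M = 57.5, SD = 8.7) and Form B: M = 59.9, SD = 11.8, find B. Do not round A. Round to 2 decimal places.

A = SD_Y / SD_X = 11.8 / 8.7 = 1.356322
B = M_Y − A·M_X = 59.9 − 1.356322 × 57.5 = -18.09

-18.09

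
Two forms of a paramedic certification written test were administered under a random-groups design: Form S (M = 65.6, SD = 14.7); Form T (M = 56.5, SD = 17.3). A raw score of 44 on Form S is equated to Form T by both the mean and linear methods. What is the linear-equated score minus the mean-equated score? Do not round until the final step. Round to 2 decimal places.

Mean-equated: 44 + (56.5 − 65.6) = 34.90
Linear-equated: (17.3/14.7)(44 − 65.6) + 56.5 = 31.080
Difference = 31.080 − 34.90 = -3.82

-3.82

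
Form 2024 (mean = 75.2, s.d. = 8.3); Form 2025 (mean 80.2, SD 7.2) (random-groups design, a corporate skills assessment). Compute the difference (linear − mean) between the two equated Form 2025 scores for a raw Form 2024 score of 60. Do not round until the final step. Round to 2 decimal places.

2.01

Mean-equated: 60 + (80.2 − 75.2) = 65.00
Linear-equated: (7.2/8.3)(60 − 75.2) + 80.2 = 67.014
Difference = 67.014 − 65.00 = 2.01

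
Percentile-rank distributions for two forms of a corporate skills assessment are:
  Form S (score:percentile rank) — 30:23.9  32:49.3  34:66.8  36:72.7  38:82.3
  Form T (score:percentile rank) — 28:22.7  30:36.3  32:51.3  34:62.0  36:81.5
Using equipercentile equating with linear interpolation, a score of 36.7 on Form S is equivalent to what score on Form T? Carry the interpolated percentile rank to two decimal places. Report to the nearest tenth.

PR of 36.7 on Form S: 72.7 + (36.7 − 36)/(38 − 36) × (82.3 − 72.7) = 76.06
On Form T, PR 76.06 falls between score 34 (PR 62.0) and 36 (PR 81.5).
Interpolate: 34 + (76.06 − 62.0)/(81.5 − 62.0) × (36 − 34) = 35.4

35.4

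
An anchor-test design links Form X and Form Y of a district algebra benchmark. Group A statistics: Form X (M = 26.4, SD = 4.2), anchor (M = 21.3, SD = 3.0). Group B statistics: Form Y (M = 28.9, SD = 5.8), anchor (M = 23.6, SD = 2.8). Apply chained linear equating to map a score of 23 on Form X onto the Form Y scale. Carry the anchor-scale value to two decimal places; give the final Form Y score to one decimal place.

19.1

Form X → anchor (Group A): v = (3.0/4.2)(23 − 26.4) + 21.3 = 18.87
anchor → Form Y (Group B): y = (5.8/2.8)(18.87 − 23.6) + 28.9 = 19.1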